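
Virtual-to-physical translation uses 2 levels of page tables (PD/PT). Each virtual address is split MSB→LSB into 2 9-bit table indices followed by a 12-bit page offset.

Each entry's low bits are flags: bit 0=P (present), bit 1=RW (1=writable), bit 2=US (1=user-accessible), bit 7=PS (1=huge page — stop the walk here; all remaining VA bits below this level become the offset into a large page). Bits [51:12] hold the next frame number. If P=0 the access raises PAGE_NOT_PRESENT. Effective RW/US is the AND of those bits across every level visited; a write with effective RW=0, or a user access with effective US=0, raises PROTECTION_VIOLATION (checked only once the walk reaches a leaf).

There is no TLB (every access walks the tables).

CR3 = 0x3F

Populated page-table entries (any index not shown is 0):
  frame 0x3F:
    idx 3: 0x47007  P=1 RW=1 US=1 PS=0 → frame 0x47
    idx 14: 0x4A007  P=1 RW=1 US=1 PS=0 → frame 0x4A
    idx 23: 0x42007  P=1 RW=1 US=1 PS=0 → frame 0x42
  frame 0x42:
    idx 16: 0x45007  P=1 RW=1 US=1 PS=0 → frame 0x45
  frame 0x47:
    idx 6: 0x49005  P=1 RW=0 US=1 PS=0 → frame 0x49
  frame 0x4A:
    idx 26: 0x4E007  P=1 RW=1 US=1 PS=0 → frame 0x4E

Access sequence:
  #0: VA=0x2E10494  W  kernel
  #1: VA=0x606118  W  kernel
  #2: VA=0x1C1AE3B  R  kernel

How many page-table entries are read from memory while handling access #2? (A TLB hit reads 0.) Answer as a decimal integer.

Trace:
#0 VA=0x2E10494 (w,kernel):
  [0] read 0x3F idx=23: raw=0x42007 flags P=1 W=1 U=1 S=0
  [1] read 0x42 idx=16: raw=0x45007 flags P=1 W=1 U=1 S=0
  ⇒ phys 0x45494  [2 reads]
#1 VA=0x606118 (w,kernel):
  [0] read 0x3F idx=3: raw=0x47007 flags P=1 W=1 U=1 S=0
  [1] read 0x47 idx=6: raw=0x49005 flags P=1 W=0 U=1 S=0
  → PROTECTION_VIOLATION  (2 entries read)
#2 VA=0x1C1AE3B (r,kernel):
  [0] read 0x3F idx=14: raw=0x4A007 flags P=1 W=1 U=1 S=0
  [1] read 0x4A idx=26: raw=0x4E007 flags P=1 W=1 U=1 S=0
  ⇒ phys 0x4EE3B  [2 reads]

Entries read for #2: 2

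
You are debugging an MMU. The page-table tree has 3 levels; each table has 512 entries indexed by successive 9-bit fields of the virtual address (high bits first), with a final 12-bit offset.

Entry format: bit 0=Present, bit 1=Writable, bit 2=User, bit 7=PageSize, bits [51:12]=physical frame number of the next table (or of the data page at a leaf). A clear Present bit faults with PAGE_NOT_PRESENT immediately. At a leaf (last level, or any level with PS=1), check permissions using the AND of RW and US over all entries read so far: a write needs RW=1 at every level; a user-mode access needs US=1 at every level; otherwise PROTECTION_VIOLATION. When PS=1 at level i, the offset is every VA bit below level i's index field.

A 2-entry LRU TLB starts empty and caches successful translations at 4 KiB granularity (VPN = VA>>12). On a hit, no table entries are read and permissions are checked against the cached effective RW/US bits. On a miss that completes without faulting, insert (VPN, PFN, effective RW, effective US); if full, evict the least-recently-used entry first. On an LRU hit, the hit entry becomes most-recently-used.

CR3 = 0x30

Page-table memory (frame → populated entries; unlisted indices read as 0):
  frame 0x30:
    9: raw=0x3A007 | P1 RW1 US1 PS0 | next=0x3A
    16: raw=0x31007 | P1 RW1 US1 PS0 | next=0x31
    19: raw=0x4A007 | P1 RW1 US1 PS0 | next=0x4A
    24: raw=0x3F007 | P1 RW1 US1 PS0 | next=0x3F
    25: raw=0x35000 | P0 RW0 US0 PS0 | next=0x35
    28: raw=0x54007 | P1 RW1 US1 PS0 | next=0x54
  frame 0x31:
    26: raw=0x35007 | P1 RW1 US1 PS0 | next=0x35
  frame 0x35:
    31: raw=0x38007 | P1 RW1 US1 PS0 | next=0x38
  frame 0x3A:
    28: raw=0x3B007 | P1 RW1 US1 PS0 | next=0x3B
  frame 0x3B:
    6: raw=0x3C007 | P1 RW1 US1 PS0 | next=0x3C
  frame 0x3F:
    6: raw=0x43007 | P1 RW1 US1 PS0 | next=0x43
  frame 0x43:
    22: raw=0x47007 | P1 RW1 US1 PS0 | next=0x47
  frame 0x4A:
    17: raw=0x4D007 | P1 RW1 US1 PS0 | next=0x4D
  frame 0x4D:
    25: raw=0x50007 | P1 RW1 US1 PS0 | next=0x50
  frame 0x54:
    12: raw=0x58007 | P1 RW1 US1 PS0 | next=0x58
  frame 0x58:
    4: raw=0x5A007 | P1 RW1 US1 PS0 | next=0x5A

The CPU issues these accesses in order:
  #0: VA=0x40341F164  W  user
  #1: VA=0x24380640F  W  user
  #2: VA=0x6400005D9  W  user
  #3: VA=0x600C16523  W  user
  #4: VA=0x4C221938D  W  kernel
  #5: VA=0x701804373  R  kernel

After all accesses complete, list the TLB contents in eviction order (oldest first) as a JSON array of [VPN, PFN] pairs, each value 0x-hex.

Walk each access:
#0 VA=0x40341F164 (w,user):
  L0: frame=0x30 idx=16 entry=0x31007 [P=1 RW=1 US=1 PS=0]
  L1: frame=0x31 idx=26 entry=0x35007 [P=1 RW=1 US=1 PS=0]
  L2: frame=0x35 idx=31 entry=0x38007 [P=1 RW=1 US=1 PS=0]
  ⇒ phys 0x38164  [3 reads]
#1 VA=0x24380640F (w,user):
  L0: frame=0x30 idx=9 entry=0x3A007 [P=1 RW=1 US=1 PS=0]
  L1: frame=0x3A idx=28 entry=0x3B007 [P=1 RW=1 US=1 PS=0]
  L2: frame=0x3B idx=6 entry=0x3C007 [P=1 RW=1 US=1 PS=0]
  ⇒ phys 0x3C40F  [3 reads]
#2 VA=0x6400005D9 (w,user):
  L0: frame=0x30 idx=25 entry=0x35000 [P=0 RW=0 US=0 PS=0]
  → PAGE_NOT_PRESENT  (1 entries read)
#3 VA=0x600C16523 (w,user):
  L0: frame=0x30 idx=24 entry=0x3F007 [P=1 RW=1 US=1 PS=0]
  L1: frame=0x3F idx=6 entry=0x43007 [P=1 RW=1 US=1 PS=0]
  L2: frame=0x43 idx=22 entry=0x47007 [P=1 RW=1 US=1 PS=0]
  ⇒ phys 0x47523  [3 reads]
#4 VA=0x4C221938D (w,kernel):
  L0: frame=0x30 idx=19 entry=0x4A007 [P=1 RW=1 US=1 PS=0]
  L1: frame=0x4A idx=17 entry=0x4D007 [P=1 RW=1 US=1 PS=0]
  L2: frame=0x4D idx=25 entry=0x50007 [P=1 RW=1 US=1 PS=0]
  ⇒ phys 0x5038D  [3 reads]
#5 VA=0x701804373 (r,kernel):
  L0: frame=0x30 idx=28 entry=0x54007 [P=1 RW=1 US=1 PS=0]
  L1: frame=0x54 idx=12 entry=0x58007 [P=1 RW=1 US=1 PS=0]
  L2: frame=0x58 idx=4 entry=0x5A007 [P=1 RW=1 US=1 PS=0]
  ⇒ phys 0x5A373  [3 reads]

TLB: [["0x4C2219", "0x50"], ["0x701804", "0x5A"]]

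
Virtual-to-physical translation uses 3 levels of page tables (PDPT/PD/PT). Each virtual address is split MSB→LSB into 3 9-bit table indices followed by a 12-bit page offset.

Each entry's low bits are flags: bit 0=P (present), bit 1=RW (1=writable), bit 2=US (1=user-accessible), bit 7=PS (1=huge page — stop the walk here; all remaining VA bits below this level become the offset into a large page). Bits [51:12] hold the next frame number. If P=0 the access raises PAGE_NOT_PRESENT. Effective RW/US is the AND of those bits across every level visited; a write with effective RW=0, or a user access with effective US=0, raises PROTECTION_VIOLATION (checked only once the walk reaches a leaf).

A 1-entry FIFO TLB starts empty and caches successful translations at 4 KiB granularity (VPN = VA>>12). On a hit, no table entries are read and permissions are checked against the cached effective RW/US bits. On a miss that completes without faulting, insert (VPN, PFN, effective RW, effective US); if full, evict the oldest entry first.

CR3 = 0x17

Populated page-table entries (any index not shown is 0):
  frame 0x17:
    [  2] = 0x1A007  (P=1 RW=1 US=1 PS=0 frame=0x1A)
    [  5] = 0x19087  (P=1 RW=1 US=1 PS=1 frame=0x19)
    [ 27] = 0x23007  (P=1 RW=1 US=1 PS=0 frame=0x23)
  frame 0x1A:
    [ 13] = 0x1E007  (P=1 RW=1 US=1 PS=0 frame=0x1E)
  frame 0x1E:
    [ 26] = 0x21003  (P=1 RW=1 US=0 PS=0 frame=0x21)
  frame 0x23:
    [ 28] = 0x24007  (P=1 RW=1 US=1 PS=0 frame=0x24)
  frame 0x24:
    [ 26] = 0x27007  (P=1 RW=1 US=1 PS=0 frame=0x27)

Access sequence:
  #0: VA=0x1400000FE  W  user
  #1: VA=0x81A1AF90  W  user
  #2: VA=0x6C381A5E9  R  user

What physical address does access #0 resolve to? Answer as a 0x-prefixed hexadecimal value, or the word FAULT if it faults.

Trace:
#0 VA=0x1400000FE (w,user):
  [0] read 0x17 idx=5: raw=0x19087 flags P=1 W=1 U=1 S=1
  → PA=0x190FE (huge @L0)  (1 entries read)
#1 VA=0x81A1AF90 (w,user):
  [0] read 0x17 idx=2: raw=0x1A007 flags P=1 W=1 U=1 S=0
  [1] read 0x1A idx=13: raw=0x1E007 flags P=1 W=1 U=1 S=0
  [2] read 0x1E idx=26: raw=0x21003 flags P=1 W=1 U=0 S=0
  ⇒ fault: PROTECTION_VIOLATION  — 3 lookups
#2 VA=0x6C381A5E9 (r,user):
  [0] read 0x17 idx=27: raw=0x23007 flags P=1 W=1 U=1 S=0
  [1] read 0x23 idx=28: raw=0x24007 flags P=1 W=1 U=1 S=0
  [2] read 0x24 idx=26: raw=0x27007 flags P=1 W=1 U=1 S=0
  → PA=0x275E9  (3 entries read)

Access #0 PA: 0x190FE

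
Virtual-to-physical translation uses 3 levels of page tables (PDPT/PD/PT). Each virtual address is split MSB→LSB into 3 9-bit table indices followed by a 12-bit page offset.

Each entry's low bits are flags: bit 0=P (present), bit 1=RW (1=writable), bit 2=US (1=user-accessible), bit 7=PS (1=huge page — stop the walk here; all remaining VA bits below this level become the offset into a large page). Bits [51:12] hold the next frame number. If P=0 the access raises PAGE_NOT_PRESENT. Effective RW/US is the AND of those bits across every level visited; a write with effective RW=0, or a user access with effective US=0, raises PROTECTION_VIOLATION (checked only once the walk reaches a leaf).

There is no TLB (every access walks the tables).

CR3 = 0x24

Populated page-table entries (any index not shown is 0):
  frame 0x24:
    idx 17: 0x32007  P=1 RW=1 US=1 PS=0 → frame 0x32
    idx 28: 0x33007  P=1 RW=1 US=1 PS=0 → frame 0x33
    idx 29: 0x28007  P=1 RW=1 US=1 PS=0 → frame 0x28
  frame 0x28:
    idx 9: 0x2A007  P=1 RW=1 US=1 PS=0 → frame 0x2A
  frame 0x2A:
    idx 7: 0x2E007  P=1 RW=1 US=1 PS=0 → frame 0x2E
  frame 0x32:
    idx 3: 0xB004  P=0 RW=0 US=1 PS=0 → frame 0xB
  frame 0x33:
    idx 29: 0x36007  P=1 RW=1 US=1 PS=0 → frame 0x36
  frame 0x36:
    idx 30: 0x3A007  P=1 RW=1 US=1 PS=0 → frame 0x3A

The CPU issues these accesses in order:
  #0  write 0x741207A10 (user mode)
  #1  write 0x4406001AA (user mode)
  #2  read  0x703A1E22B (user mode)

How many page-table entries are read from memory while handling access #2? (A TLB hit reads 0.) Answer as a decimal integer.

Per-access translation:
#0 VA=0x741207A10 (w,user):
  L0 @0x24[29] → 0x28007  P=1,RW=1,US=1,PS=0
  L1 @0x28[9] → 0x2A007  P=1,RW=1,US=1,PS=0
  L2 @0x2A[7] → 0x2E007  P=1,RW=1,US=1,PS=0
  → PA=0x2EA10  (3 entries read)
#1 VA=0x4406001AA (w,user):
  L0 @0x24[17] → 0x32007  P=1,RW=1,US=1,PS=0
  L1 @0x32[3] → 0xB004  P=0,RW=0,US=1,PS=0
  ✗ PAGE_NOT_PRESENT  [2 reads]
#2 VA=0x703A1E22B (r,user):
  L0 @0x24[28] → 0x33007  P=1,RW=1,US=1,PS=0
  L1 @0x33[29] → 0x36007  P=1,RW=1,US=1,PS=0
  L2 @0x36[30] → 0x3A007  P=1,RW=1,US=1,PS=0
  → PA=0x3A22B  (3 entries read)

Entries read for #2: 3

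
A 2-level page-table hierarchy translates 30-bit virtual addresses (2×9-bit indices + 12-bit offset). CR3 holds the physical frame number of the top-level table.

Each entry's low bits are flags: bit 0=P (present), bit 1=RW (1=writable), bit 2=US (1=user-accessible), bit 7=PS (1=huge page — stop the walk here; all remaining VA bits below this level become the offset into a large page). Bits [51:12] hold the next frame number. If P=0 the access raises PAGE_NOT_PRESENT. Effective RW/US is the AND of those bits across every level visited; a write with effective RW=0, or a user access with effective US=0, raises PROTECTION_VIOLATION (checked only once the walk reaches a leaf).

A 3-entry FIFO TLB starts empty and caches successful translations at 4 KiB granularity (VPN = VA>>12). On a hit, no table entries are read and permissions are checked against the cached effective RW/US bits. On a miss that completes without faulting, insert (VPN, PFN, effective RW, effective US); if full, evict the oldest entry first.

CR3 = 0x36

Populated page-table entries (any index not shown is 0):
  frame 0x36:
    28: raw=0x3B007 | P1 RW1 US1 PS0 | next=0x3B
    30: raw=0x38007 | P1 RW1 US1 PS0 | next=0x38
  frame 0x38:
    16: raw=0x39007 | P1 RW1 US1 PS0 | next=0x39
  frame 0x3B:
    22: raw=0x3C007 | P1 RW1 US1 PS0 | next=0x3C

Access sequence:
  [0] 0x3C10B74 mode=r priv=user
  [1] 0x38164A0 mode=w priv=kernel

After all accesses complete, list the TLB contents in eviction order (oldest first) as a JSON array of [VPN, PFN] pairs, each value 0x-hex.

Walk each access:
#0 VA=0x3C10B74 (r,user):
  [0] read 0x36 idx=30: raw=0x38007 flags P=1 W=1 U=1 S=0
  [1] read 0x38 idx=16: raw=0x39007 flags P=1 W=1 U=1 S=0
  ✓ 0x39B74  — 2 lookups
#1 VA=0x38164A0 (w,kernel):
  [0] read 0x36 idx=28: raw=0x3B007 flags P=1 W=1 U=1 S=0
  [1] read 0x3B idx=22: raw=0x3C007 flags P=1 W=1 U=1 S=0
  ✓ 0x3C4A0  — 2 lookups

TLB: [["0x3C10", "0x39"], ["0x3816", "0x3C"]]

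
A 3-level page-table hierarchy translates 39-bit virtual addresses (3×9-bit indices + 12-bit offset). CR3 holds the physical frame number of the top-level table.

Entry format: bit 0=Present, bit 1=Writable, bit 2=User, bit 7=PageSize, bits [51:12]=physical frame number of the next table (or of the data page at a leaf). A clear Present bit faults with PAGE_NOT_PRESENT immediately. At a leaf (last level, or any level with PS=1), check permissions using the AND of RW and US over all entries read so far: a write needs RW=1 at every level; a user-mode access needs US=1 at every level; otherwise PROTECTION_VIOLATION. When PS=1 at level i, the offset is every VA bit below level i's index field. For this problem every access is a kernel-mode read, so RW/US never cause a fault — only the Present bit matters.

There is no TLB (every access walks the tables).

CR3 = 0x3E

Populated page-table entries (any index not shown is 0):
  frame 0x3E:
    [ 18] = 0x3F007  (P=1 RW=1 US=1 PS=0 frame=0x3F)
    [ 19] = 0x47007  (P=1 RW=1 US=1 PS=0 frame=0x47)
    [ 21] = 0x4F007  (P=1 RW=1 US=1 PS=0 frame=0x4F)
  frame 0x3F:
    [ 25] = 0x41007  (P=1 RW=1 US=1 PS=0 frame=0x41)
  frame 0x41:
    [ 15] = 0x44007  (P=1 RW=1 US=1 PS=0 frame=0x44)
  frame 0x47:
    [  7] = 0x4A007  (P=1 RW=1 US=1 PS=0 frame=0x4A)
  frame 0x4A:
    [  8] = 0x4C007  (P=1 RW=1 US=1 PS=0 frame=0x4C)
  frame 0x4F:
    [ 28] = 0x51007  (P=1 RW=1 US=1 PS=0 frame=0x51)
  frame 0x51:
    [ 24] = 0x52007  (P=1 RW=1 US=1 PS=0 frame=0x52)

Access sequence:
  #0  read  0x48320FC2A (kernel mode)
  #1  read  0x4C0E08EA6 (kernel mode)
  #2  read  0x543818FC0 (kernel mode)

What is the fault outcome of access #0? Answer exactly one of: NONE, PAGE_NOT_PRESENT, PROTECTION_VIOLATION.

Trace:
#0 VA=0x48320FC2A (r,kernel):
  L0 @0x3E[18] → 0x3F007  P=1,RW=1,US=1,PS=0
  L1 @0x3F[25] → 0x41007  P=1,RW=1,US=1,PS=0
  L2 @0x41[15] → 0x44007  P=1,RW=1,US=1,PS=0
  → PA=0x44C2A  (3 entries read)
#1 VA=0x4C0E08EA6 (r,kernel):
  L0 @0x3E[19] → 0x47007  P=1,RW=1,US=1,PS=0
  L1 @0x47[7] → 0x4A007  P=1,RW=1,US=1,PS=0
  L2 @0x4A[8] → 0x4C007  P=1,RW=1,US=1,PS=0
  → PA=0x4CEA6  (3 entries read)
#2 VA=0x543818FC0 (r,kernel):
  L0 @0x3E[21] → 0x4F007  P=1,RW=1,US=1,PS=0
  L1 @0x4F[28] → 0x51007  P=1,RW=1,US=1,PS=0
  L2 @0x51[24] → 0x52007  P=1,RW=1,US=1,PS=0
  → PA=0x52FC0  (3 entries read)

Access #0 fault: NONE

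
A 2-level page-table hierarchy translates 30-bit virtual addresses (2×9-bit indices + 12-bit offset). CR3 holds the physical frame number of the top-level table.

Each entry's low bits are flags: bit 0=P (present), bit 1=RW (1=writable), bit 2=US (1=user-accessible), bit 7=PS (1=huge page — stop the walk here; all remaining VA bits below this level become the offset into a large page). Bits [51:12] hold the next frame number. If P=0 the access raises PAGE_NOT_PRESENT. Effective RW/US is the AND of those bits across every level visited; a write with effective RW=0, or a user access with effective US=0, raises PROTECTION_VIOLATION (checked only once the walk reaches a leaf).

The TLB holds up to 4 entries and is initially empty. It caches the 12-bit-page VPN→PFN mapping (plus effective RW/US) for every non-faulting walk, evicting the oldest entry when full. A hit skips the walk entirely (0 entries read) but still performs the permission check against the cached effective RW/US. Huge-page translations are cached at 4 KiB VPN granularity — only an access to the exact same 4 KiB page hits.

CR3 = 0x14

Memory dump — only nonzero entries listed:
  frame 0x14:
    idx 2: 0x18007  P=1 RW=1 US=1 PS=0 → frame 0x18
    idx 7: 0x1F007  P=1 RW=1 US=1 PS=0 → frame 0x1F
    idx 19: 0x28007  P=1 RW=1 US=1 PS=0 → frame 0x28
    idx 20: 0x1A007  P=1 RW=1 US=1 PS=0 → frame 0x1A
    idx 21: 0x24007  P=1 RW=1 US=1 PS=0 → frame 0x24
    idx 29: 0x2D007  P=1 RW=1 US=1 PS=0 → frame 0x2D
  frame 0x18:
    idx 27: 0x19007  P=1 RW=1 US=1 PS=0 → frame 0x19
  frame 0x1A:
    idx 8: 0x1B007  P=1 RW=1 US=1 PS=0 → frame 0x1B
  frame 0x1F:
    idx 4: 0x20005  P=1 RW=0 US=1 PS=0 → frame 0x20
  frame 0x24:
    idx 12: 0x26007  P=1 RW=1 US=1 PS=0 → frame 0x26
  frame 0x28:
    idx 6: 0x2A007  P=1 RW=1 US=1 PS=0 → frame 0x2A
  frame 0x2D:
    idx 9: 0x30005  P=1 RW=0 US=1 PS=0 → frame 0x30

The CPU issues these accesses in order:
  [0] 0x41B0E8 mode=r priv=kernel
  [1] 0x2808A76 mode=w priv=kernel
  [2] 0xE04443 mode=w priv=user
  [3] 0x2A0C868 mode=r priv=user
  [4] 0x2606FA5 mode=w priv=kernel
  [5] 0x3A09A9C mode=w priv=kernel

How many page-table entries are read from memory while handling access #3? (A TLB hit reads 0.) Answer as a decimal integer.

Walk each access:
#0 VA=0x41B0E8 (r,kernel):
  lvl0: tbl 0x14, slot 2 ⇒ 0x18007 (P1/RW1/US1/PS0)
  lvl1: tbl 0x18, slot 27 ⇒ 0x19007 (P1/RW1/US1/PS0)
  ✓ 0x190E8  — 2 lookups
#1 VA=0x2808A76 (w,kernel):
  lvl0: tbl 0x14, slot 20 ⇒ 0x1A007 (P1/RW1/US1/PS0)
  lvl1: tbl 0x1A, slot 8 ⇒ 0x1B007 (P1/RW1/US1/PS0)
  ✓ 0x1BA76  — 2 lookups
#2 VA=0xE04443 (w,user):
  lvl0: tbl 0x14, slot 7 ⇒ 0x1F007 (P1/RW1/US1/PS0)
  lvl1: tbl 0x1F, slot 4 ⇒ 0x20005 (P1/RW0/US1/PS0)
  → PROTECTION_VIOLATION  (2 entries read)
#3 VA=0x2A0C868 (r,user):
  lvl0: tbl 0x14, slot 21 ⇒ 0x24007 (P1/RW1/US1/PS0)
  lvl1: tbl 0x24, slot 12 ⇒ 0x26007 (P1/RW1/US1/PS0)
  ✓ 0x26868  — 2 lookups
#4 VA=0x2606FA5 (w,kernel):
  lvl0: tbl 0x14, slot 19 ⇒ 0x28007 (P1/RW1/US1/PS0)
  lvl1: tbl 0x28, slot 6 ⇒ 0x2A007 (P1/RW1/US1/PS0)
  ✓ 0x2AFA5  — 2 lookups
#5 VA=0x3A09A9C (w,kernel):
  lvl0: tbl 0x14, slot 29 ⇒ 0x2D007 (P1/RW1/US1/PS0)
  lvl1: tbl 0x2D, slot 9 ⇒ 0x30005 (P1/RW0/US1/PS0)
  → PROTECTION_VIOLATION  (2 entries read)

Entries read for #3: 2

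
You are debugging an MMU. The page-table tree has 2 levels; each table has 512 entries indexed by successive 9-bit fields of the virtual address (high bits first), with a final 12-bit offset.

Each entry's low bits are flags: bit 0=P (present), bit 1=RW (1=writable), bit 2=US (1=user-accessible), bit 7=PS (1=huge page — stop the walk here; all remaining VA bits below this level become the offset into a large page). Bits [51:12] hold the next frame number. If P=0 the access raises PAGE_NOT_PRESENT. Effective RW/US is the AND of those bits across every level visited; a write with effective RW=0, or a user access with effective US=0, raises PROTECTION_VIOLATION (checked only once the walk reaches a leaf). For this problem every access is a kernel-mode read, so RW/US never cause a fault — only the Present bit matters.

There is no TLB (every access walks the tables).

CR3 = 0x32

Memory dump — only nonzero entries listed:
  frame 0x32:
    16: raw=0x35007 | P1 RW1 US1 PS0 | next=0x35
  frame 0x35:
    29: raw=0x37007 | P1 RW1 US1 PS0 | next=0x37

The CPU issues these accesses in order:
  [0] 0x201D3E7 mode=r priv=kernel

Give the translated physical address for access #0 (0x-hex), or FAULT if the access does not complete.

Per-access translation:
#0 VA=0x201D3E7 (r,kernel):
  lvl0: tbl 0x32, slot 16 ⇒ 0x35007 (P1/RW1/US1/PS0)
  lvl1: tbl 0x35, slot 29 ⇒ 0x37007 (P1/RW1/US1/PS0)
  ✓ 0x373E7  — 2 lookups

Access #0 PA: 0x373E7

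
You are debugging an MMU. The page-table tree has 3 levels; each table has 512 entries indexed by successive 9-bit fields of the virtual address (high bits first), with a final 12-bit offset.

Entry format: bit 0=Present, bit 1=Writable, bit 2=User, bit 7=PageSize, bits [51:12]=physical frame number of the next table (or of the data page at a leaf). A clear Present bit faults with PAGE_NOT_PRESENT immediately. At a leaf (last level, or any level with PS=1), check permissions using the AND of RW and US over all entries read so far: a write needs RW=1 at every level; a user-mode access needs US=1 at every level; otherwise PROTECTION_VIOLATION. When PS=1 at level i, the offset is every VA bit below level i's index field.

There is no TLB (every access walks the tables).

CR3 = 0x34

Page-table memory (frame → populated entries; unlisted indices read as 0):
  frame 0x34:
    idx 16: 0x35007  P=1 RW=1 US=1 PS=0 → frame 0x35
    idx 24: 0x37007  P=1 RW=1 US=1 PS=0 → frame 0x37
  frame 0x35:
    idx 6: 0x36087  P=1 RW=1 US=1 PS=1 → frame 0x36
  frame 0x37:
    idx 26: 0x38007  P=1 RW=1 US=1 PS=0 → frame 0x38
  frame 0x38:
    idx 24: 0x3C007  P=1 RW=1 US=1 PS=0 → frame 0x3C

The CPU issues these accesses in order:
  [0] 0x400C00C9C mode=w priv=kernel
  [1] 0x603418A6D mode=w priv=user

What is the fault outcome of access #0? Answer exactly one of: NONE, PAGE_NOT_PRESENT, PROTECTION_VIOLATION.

Trace:
#0 VA=0x400C00C9C (w,kernel):
  L0: frame=0x34 idx=16 entry=0x35007 [P=1 RW=1 US=1 PS=0]
  L1: frame=0x35 idx=6 entry=0x36087 [P=1 RW=1 US=1 PS=1]
  ⇒ phys 0x36C9C (huge @L1)  [2 reads]
#1 VA=0x603418A6D (w,user):
  L0: frame=0x34 idx=24 entry=0x37007 [P=1 RW=1 US=1 PS=0]
  L1: frame=0x37 idx=26 entry=0x38007 [P=1 RW=1 US=1 PS=0]
  L2: frame=0x38 idx=24 entry=0x3C007 [P=1 RW=1 US=1 PS=0]
  ⇒ phys 0x3CA6D  [3 reads]

Access #0 fault: NONE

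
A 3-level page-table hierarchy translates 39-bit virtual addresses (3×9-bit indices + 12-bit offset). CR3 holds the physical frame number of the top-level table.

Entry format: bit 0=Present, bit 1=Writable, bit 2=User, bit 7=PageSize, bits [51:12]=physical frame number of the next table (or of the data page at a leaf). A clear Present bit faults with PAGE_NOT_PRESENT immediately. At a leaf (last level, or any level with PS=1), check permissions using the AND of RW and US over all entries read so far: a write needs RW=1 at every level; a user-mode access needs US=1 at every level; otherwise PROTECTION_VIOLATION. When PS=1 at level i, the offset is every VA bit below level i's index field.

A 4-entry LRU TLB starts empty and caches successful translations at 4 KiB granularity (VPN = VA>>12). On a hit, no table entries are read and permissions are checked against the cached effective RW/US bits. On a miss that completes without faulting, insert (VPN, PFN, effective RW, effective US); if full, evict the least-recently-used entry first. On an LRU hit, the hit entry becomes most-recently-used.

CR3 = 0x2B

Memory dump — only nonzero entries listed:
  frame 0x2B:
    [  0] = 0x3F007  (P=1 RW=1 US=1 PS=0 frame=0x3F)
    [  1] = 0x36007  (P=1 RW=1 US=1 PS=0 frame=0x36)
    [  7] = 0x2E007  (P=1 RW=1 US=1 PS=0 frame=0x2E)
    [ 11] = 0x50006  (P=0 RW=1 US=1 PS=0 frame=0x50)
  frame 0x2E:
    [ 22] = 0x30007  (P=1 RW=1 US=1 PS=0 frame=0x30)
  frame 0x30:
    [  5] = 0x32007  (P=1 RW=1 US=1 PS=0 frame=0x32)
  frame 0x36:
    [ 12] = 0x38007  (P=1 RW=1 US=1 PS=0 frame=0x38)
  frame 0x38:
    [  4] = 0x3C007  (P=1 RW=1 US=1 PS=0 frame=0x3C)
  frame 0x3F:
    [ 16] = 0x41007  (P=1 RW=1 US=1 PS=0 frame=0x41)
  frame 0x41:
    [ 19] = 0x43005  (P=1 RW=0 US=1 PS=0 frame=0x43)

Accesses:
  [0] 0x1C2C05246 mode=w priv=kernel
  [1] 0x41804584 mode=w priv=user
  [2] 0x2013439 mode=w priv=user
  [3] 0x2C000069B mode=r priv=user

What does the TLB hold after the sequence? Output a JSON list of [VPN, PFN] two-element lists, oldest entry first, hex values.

Per-access translation:
#0 VA=0x1C2C05246 (w,kernel):
  [0] read 0x2B idx=7: raw=0x2E007 flags P=1 W=1 U=1 S=0
  [1] read 0x2E idx=22: raw=0x30007 flags P=1 W=1 U=1 S=0
  [2] read 0x30 idx=5: raw=0x32007 flags P=1 W=1 U=1 S=0
  → PA=0x32246  (3 entries read)
#1 VA=0x41804584 (w,user):
  [0] read 0x2B idx=1: raw=0x36007 flags P=1 W=1 U=1 S=0
  [1] read 0x36 idx=12: raw=0x38007 flags P=1 W=1 U=1 S=0
  [2] read 0x38 idx=4: raw=0x3C007 flags P=1 W=1 U=1 S=0
  → PA=0x3C584  (3 entries read)
#2 VA=0x2013439 (w,user):
  [0] read 0x2B idx=0: raw=0x3F007 flags P=1 W=1 U=1 S=0
  [1] read 0x3F idx=16: raw=0x41007 flags P=1 W=1 U=1 S=0
  [2] read 0x41 idx=19: raw=0x43005 flags P=1 W=0 U=1 S=0
  ✗ PROTECTION_VIOLATION  [3 reads]
#3 VA=0x2C000069B (r,user):
  [0] read 0x2B idx=11: raw=0x50006 flags P=0 W=1 U=1 S=0
  ✗ PAGE_NOT_PRESENT  [1 reads]

TLB: [["0x1C2C05", "0x32"], ["0x41804", "0x3C"]]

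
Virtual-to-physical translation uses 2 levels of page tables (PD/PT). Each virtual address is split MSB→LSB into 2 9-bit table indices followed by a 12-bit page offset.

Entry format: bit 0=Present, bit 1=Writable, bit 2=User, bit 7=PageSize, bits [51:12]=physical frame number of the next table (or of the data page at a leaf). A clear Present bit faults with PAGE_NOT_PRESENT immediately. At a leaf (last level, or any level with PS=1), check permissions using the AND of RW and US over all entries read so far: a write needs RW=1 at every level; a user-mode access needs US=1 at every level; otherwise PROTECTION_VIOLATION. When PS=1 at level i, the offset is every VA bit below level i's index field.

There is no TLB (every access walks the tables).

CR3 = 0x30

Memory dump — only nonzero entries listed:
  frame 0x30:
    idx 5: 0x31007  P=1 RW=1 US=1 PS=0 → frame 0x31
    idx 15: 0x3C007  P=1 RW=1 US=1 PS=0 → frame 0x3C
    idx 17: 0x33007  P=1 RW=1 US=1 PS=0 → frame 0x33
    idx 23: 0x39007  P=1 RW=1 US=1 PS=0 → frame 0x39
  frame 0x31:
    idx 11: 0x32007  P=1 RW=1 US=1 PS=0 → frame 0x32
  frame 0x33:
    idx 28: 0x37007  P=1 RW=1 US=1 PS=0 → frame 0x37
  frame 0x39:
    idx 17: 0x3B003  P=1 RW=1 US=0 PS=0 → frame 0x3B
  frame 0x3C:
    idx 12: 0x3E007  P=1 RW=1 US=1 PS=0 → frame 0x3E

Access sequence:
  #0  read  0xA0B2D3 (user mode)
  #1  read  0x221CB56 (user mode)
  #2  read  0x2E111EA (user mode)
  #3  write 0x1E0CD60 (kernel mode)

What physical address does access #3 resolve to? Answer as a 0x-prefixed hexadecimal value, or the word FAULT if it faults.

Trace:
#0 VA=0xA0B2D3 (r,user):
  [0] read 0x30 idx=5: raw=0x31007 flags P=1 W=1 U=1 S=0
  [1] read 0x31 idx=11: raw=0x32007 flags P=1 W=1 U=1 S=0
  ⇒ phys 0x322D3  [2 reads]
#1 VA=0x221CB56 (r,user):
  [0] read 0x30 idx=17: raw=0x33007 flags P=1 W=1 U=1 S=0
  [1] read 0x33 idx=28: raw=0x37007 flags P=1 W=1 U=1 S=0
  ⇒ phys 0x37B56  [2 reads]
#2 VA=0x2E111EA (r,user):
  [0] read 0x30 idx=23: raw=0x39007 flags P=1 W=1 U=1 S=0
  [1] read 0x39 idx=17: raw=0x3B003 flags P=1 W=1 U=0 S=0
  ⇒ fault: PROTECTION_VIOLATION  — 2 lookups
#3 VA=0x1E0CD60 (w,kernel):
  [0] read 0x30 idx=15: raw=0x3C007 flags P=1 W=1 U=1 S=0
  [1] read 0x3C idx=12: raw=0x3E007 flags P=1 W=1 U=1 S=0
  ⇒ phys 0x3ED60  [2 reads]

Access #3 PA: 0x3ED60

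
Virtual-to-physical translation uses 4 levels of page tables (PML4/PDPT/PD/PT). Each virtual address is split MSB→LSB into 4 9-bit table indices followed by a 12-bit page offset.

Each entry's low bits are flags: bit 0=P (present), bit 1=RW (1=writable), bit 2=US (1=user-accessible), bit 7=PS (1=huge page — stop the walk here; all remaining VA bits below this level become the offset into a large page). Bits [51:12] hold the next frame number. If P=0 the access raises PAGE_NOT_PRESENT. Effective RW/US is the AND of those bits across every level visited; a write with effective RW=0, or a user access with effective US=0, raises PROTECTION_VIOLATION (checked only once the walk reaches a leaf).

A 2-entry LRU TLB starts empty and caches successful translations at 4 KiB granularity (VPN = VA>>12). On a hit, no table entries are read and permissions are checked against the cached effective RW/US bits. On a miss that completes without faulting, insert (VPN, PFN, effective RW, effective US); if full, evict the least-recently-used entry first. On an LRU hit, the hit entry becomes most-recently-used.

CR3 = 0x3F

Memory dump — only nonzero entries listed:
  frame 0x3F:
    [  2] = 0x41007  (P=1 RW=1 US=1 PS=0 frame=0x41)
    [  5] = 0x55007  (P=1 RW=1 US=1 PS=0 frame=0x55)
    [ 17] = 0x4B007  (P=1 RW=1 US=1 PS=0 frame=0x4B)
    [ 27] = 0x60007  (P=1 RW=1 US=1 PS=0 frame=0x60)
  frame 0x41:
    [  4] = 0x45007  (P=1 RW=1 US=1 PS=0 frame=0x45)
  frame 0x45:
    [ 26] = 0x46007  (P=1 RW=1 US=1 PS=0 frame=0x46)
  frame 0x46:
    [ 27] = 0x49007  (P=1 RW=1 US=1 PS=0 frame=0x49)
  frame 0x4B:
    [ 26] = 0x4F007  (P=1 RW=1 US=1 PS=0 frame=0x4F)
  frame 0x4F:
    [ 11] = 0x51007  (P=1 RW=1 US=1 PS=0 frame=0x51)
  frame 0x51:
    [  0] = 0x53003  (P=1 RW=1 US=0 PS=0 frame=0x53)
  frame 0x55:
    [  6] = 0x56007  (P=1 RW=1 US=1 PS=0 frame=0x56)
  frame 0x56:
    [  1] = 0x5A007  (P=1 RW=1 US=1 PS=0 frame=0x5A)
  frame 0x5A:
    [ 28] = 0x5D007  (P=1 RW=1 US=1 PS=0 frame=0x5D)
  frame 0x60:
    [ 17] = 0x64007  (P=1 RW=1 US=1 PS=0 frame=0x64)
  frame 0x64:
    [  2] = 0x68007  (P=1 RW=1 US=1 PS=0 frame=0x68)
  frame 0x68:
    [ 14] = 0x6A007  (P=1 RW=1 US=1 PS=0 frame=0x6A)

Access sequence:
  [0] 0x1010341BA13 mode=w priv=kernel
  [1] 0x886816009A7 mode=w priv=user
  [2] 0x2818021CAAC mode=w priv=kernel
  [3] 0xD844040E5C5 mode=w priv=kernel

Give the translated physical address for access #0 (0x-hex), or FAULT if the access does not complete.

Per-access translation:
#0 VA=0x1010341BA13 (w,kernel):
  L0: frame=0x3F idx=2 entry=0x41007 [P=1 RW=1 US=1 PS=0]
  L1: frame=0x41 idx=4 entry=0x45007 [P=1 RW=1 US=1 PS=0]
  L2: frame=0x45 idx=26 entry=0x46007 [P=1 RW=1 US=1 PS=0]
  L3: frame=0x46 idx=27 entry=0x49007 [P=1 RW=1 US=1 PS=0]
  → PA=0x49A13  (4 entries read)
#1 VA=0x886816009A7 (w,user):
  L0: frame=0x3F idx=17 entry=0x4B007 [P=1 RW=1 US=1 PS=0]
  L1: frame=0x4B idx=26 entry=0x4F007 [P=1 RW=1 US=1 PS=0]
  L2: frame=0x4F idx=11 entry=0x51007 [P=1 RW=1 US=1 PS=0]
  L3: frame=0x51 idx=0 entry=0x53003 [P=1 RW=1 US=0 PS=0]
  → PROTECTION_VIOLATION  (4 entries read)
#2 VA=0x2818021CAAC (w,kernel):
  L0: frame=0x3F idx=5 entry=0x55007 [P=1 RW=1 US=1 PS=0]
  L1: frame=0x55 idx=6 entry=0x56007 [P=1 RW=1 US=1 PS=0]
  L2: frame=0x56 idx=1 entry=0x5A007 [P=1 RW=1 US=1 PS=0]
  L3: frame=0x5A idx=28 entry=0x5D007 [P=1 RW=1 US=1 PS=0]
  → PA=0x5DAAC  (4 entries read)
#3 VA=0xD844040E5C5 (w,kernel):
  L0: frame=0x3F idx=27 entry=0x60007 [P=1 RW=1 US=1 PS=0]
  L1: frame=0x60 idx=17 entry=0x64007 [P=1 RW=1 US=1 PS=0]
  L2: frame=0x64 idx=2 entry=0x68007 [P=1 RW=1 US=1 PS=0]
  L3: frame=0x68 idx=14 entry=0x6A007 [P=1 RW=1 US=1 PS=0]
  → PA=0x6A5C5  (4 entries read)

Access #0 PA: 0x49A13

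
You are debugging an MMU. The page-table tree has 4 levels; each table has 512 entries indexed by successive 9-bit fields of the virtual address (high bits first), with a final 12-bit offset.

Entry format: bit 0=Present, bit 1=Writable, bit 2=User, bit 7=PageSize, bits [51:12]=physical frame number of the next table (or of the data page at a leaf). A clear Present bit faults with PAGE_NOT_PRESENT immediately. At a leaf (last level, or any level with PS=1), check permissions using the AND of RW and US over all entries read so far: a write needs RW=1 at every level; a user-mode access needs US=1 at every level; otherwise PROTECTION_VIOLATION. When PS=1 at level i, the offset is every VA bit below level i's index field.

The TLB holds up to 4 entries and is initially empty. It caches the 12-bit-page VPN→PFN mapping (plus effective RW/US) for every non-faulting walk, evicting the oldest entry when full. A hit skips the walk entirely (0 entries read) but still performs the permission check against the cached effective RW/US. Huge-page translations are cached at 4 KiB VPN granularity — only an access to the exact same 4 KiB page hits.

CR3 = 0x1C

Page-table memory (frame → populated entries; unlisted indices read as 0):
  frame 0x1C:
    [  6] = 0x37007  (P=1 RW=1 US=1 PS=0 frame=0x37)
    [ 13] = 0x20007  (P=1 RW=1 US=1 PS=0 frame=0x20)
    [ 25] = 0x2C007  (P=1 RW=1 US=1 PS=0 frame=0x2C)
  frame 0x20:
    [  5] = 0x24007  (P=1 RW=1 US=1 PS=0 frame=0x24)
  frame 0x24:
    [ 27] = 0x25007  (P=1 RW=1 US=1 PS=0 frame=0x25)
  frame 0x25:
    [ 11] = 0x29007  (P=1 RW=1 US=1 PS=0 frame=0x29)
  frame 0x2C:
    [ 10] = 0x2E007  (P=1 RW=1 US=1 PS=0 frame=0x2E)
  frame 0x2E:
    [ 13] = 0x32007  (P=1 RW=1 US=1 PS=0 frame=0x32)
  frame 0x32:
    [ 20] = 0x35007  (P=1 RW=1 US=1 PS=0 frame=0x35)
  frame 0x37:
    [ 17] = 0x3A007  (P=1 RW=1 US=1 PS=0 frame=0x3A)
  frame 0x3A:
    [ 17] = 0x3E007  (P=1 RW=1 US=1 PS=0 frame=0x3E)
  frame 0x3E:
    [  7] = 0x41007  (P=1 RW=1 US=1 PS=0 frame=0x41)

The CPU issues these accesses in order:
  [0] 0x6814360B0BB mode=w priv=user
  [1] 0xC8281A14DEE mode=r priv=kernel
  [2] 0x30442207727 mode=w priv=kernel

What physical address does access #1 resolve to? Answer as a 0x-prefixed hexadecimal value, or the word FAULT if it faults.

Trace:
#0 VA=0x6814360B0BB (w,user):
  [0] read 0x1C idx=13: raw=0x20007 flags P=1 W=1 U=1 S=0
  [1] read 0x20 idx=5: raw=0x24007 flags P=1 W=1 U=1 S=0
  [2] read 0x24 idx=27: raw=0x25007 flags P=1 W=1 U=1 S=0
  [3] read 0x25 idx=11: raw=0x29007 flags P=1 W=1 U=1 S=0
  ⇒ phys 0x290BB  [4 reads]
#1 VA=0xC8281A14DEE (r,kernel):
  [0] read 0x1C idx=25: raw=0x2C007 flags P=1 W=1 U=1 S=0
  [1] read 0x2C idx=10: raw=0x2E007 flags P=1 W=1 U=1 S=0
  [2] read 0x2E idx=13: raw=0x32007 flags P=1 W=1 U=1 S=0
  [3] read 0x32 idx=20: raw=0x35007 flags P=1 W=1 U=1 S=0
  ⇒ phys 0x35DEE  [4 reads]
#2 VA=0x30442207727 (w,kernel):
  [0] read 0x1C idx=6: raw=0x37007 flags P=1 W=1 U=1 S=0
  [1] read 0x37 idx=17: raw=0x3A007 flags P=1 W=1 U=1 S=0
  [2] read 0x3A idx=17: raw=0x3E007 flags P=1 W=1 U=1 S=0
  [3] read 0x3E idx=7: raw=0x41007 flags P=1 W=1 U=1 S=0
  ⇒ phys 0x41727  [4 reads]

Access #1 PA: 0x35DEE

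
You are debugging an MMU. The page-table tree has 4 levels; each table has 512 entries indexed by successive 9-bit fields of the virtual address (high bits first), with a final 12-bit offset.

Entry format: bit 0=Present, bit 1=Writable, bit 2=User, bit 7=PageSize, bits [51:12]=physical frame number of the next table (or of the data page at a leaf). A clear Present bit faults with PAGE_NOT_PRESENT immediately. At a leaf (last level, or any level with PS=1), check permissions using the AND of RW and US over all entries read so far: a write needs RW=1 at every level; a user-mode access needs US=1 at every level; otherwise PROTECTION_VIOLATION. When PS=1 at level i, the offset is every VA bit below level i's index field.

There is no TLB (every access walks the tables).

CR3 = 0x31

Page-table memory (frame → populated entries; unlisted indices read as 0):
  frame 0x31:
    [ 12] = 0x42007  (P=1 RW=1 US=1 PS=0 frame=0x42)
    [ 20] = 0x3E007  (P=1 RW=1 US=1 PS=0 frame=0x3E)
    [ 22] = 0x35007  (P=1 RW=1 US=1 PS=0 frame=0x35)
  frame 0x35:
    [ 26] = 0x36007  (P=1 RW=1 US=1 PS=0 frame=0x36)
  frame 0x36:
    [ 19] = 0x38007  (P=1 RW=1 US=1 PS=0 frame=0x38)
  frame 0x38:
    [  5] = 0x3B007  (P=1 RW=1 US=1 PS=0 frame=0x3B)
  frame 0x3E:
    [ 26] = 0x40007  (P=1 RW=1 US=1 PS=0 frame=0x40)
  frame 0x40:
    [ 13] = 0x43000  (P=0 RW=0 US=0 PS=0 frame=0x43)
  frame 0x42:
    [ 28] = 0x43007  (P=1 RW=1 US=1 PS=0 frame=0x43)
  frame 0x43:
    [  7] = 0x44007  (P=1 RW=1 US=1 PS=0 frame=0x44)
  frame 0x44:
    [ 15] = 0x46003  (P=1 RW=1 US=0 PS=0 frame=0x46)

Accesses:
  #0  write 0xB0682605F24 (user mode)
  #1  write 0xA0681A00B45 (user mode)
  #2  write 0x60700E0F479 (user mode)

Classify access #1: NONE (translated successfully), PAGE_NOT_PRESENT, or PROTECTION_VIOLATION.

Trace:
#0 VA=0xB0682605F24 (w,user):
  lvl0: tbl 0x31, slot 22 ⇒ 0x35007 (P1/RW1/US1/PS0)
  lvl1: tbl 0x35, slot 26 ⇒ 0x36007 (P1/RW1/US1/PS0)
  lvl2: tbl 0x36, slot 19 ⇒ 0x38007 (P1/RW1/US1/PS0)
  lvl3: tbl 0x38, slot 5 ⇒ 0x3B007 (P1/RW1/US1/PS0)
  ✓ 0x3BF24  — 4 lookups
#1 VA=0xA0681A00B45 (w,user):
  lvl0: tbl 0x31, slot 20 ⇒ 0x3E007 (P1/RW1/US1/PS0)
  lvl1: tbl 0x3E, slot 26 ⇒ 0x40007 (P1/RW1/US1/PS0)
  lvl2: tbl 0x40, slot 13 ⇒ 0x43000 (P0/RW0/US0/PS0)
  ⇒ fault: PAGE_NOT_PRESENT  — 3 lookups
#2 VA=0x60700E0F479 (w,user):
  lvl0: tbl 0x31, slot 12 ⇒ 0x42007 (P1/RW1/US1/PS0)
  lvl1: tbl 0x42, slot 28 ⇒ 0x43007 (P1/RW1/US1/PS0)
  lvl2: tbl 0x43, slot 7 ⇒ 0x44007 (P1/RW1/US1/PS0)
  lvl3: tbl 0x44, slot 15 ⇒ 0x46003 (P1/RW1/US0/PS0)
  ⇒ fault: PROTECTION_VIOLATION  — 4 lookups

Access #1 fault: PAGE_NOT_PRESENT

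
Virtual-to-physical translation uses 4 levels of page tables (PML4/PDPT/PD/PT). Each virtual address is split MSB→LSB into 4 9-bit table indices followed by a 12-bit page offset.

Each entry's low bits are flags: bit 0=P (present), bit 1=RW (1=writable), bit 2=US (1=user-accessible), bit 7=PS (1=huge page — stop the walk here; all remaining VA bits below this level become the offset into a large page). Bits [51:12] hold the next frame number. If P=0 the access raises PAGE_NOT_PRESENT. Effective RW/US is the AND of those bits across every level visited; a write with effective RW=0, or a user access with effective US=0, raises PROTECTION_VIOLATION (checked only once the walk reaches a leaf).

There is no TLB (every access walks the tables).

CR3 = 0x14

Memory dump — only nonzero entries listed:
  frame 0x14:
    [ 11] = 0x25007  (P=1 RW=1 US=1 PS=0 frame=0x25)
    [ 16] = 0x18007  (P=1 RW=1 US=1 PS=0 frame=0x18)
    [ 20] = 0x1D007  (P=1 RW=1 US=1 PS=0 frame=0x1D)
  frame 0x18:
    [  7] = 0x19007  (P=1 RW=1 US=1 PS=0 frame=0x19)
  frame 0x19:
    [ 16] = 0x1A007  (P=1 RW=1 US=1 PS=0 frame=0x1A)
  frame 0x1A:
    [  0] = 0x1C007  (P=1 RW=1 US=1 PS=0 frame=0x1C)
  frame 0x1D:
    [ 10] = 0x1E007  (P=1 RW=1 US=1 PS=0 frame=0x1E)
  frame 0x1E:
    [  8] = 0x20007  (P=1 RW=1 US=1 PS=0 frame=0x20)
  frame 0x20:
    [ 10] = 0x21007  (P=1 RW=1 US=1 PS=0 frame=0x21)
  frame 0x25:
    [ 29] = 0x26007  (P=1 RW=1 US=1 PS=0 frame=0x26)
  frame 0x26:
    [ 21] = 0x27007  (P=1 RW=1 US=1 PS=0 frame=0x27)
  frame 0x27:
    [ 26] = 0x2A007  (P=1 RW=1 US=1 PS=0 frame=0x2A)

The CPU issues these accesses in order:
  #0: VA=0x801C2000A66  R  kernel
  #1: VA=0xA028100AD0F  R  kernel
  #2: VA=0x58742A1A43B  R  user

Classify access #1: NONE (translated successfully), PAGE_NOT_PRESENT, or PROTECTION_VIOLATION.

Trace:
#0 VA=0x801C2000A66 (r,kernel):
  L0 @0x14[16] → 0x18007  P=1,RW=1,US=1,PS=0
  L1 @0x18[7] → 0x19007  P=1,RW=1,US=1,PS=0
  L2 @0x19[16] → 0x1A007  P=1,RW=1,US=1,PS=0
  L3 @0x1A[0] → 0x1C007  P=1,RW=1,US=1,PS=0
  ✓ 0x1CA66  — 4 lookups
#1 VA=0xA028100AD0F (r,kernel):
  L0 @0x14[20] → 0x1D007  P=1,RW=1,US=1,PS=0
  L1 @0x1D[10] → 0x1E007  P=1,RW=1,US=1,PS=0
  L2 @0x1E[8] → 0x20007  P=1,RW=1,US=1,PS=0
  L3 @0x20[10] → 0x21007  P=1,RW=1,US=1,PS=0
  ✓ 0x21D0F  — 4 lookups
#2 VA=0x58742A1A43B (r,user):
  L0 @0x14[11] → 0x25007  P=1,RW=1,US=1,PS=0
  L1 @0x25[29] → 0x26007  P=1,RW=1,US=1,PS=0
  L2 @0x26[21] → 0x27007  P=1,RW=1,US=1,PS=0
  L3 @0x27[26] → 0x2A007  P=1,RW=1,US=1,PS=0
  ✓ 0x2A43B  — 4 lookups

Access #1 fault: NONE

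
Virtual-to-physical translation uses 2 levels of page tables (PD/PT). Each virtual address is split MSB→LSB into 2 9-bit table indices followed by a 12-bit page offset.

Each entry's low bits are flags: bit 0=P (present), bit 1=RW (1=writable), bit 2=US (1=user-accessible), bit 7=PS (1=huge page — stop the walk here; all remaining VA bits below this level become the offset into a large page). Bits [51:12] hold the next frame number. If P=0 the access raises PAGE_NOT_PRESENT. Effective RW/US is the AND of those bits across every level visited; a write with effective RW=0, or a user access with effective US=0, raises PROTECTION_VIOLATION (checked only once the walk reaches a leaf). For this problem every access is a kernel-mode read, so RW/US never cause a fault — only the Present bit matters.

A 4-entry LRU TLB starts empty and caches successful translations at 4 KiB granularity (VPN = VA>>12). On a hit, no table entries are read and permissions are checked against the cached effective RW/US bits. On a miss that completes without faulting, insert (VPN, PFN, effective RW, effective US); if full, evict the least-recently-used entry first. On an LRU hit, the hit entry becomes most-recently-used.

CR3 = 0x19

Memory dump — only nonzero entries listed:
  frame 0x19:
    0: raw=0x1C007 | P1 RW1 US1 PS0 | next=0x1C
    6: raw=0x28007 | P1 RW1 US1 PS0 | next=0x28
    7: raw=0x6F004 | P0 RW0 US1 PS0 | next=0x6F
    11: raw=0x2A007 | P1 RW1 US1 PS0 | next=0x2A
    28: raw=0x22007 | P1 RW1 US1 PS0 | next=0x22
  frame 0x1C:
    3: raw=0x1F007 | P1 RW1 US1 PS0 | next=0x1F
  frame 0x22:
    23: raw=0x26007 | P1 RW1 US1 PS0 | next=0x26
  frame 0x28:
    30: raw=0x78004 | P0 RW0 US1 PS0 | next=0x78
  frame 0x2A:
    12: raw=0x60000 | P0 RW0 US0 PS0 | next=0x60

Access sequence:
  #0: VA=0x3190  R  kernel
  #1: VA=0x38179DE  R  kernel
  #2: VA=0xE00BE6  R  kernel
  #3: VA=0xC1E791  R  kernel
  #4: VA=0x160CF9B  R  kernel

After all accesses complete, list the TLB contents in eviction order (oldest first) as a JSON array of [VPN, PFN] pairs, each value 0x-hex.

Walk each access:
#0 VA=0x3190 (r,kernel):
  L0 @0x19[0] → 0x1C007  P=1,RW=1,US=1,PS=0
  L1 @0x1C[3] → 0x1F007  P=1,RW=1,US=1,PS=0
  → PA=0x1F190  (2 entries read)
#1 VA=0x38179DE (r,kernel):
  L0 @0x19[28] → 0x22007  P=1,RW=1,US=1,PS=0
  L1 @0x22[23] → 0x26007  P=1,RW=1,US=1,PS=0
  → PA=0x269DE  (2 entries read)
#2 VA=0xE00BE6 (r,kernel):
  L0 @0x19[7] → 0x6F004  P=0,RW=0,US=1,PS=0
  ✗ PAGE_NOT_PRESENT  [1 reads]
#3 VA=0xC1E791 (r,kernel):
  L0 @0x19[6] → 0x28007  P=1,RW=1,US=1,PS=0
  L1 @0x28[30] → 0x78004  P=0,RW=0,US=1,PS=0
  ✗ PAGE_NOT_PRESENT  [2 reads]
#4 VA=0x160CF9B (r,kernel):
  L0 @0x19[11] → 0x2A007  P=1,RW=1,US=1,PS=0
  L1 @0x2A[12] → 0x60000  P=0,RW=0,US=0,PS=0
  ✗ PAGE_NOT_PRESENT  [2 reads]

TLB: [["0x3", "0x1F"], ["0x3817", "0x26"]]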